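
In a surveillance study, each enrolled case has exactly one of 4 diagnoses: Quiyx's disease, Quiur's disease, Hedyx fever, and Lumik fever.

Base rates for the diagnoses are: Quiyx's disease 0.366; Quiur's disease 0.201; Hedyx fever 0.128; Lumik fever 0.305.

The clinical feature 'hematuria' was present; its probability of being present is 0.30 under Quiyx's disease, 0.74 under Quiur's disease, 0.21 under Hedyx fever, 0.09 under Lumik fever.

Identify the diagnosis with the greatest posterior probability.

Quiur's disease

For each hypothesis, the unnormalized posterior weight is prior × likelihood:
  Quiyx's disease: 0.366 × 0.30 = 0.1098
  Quiur's disease: 0.201 × 0.74 = 0.14874
  Hedyx fever: 0.128 × 0.21 = 0.02688
  Lumik fever: 0.305 × 0.09 = 0.02745
Marginal likelihood of the evidence = 0.31287.
P(Quiyx's disease | evidence) ≈ 0.1098 / 0.31287 ≈ 0.351
P(Quiur's disease | evidence) ≈ 0.14874 / 0.31287 ≈ 0.475
P(Hedyx fever | evidence) ≈ 0.02688 / 0.31287 ≈ 0.086
P(Lumik fever | evidence) ≈ 0.02745 / 0.31287 ≈ 0.088
The largest is 0.475, so Quiur's disease is most probable.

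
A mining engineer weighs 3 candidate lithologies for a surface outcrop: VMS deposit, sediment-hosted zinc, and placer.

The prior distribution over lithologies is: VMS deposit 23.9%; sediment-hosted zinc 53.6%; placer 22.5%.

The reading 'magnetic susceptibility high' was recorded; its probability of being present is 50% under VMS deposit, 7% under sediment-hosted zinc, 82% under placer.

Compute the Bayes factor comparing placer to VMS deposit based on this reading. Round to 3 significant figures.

1.64

Likelihood of this reading under each hypothesis:
  placer: 0.82
  VMS deposit: 0.5
Bayes factor = 0.82 / 0.5 ≈ 1.64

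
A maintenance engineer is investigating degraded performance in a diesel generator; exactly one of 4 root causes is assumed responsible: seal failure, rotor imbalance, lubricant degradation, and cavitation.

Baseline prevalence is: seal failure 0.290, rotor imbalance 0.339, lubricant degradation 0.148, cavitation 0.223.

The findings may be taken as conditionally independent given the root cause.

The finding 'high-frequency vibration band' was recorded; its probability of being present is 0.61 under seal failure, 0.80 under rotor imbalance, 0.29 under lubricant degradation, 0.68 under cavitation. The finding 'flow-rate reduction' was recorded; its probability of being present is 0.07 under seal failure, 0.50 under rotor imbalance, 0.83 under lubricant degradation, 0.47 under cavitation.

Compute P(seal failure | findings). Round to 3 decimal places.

0.049

Multiply each prior by the joint likelihood of the evidence pattern:
  seal failure: 0.290 × 0.61 × 0.07 = 0.012383
  rotor imbalance: 0.339 × 0.80 × 0.50 = 0.1356
  lubricant degradation: 0.148 × 0.29 × 0.83 = 0.035624
  cavitation: 0.223 × 0.68 × 0.47 = 0.071271
The unnormalized weights sum to 0.25488.
P(seal failure | evidence) = 0.012383 / 0.25488 ≈ 0.049.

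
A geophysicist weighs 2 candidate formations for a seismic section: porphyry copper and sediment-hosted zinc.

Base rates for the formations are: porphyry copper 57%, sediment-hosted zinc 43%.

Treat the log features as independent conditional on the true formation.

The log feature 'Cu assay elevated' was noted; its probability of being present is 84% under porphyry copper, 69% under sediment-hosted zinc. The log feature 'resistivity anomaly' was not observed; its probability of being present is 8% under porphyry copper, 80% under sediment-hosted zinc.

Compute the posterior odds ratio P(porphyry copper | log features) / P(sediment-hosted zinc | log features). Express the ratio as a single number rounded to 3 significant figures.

7.42

Unnormalized posterior weight (prior times the log feature likelihoods) for each of the two hypotheses (using 1 − P(present | H) for each absent log feature):
  porphyry copper: 0.57 × 0.84 × (1 − 0.08) = 0.4405
  sediment-hosted zinc: 0.43 × 0.69 × (1 − 0.80) = 0.05934
Posterior odds = 0.4405 / 0.05934 ≈ 7.42.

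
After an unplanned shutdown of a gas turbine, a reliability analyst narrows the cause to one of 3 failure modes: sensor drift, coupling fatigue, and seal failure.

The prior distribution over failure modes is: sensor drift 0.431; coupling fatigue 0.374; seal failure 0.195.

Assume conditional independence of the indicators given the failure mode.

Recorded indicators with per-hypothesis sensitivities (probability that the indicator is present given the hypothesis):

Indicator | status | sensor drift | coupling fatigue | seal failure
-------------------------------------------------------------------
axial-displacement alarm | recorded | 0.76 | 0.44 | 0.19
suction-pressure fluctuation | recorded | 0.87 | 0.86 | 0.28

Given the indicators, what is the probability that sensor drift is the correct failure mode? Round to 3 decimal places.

Multiply each prior by the joint likelihood of the indicator pattern:
  sensor drift: 0.431 × 0.76 × 0.87 = 0.28498
  coupling fatigue: 0.374 × 0.44 × 0.86 = 0.14152
  seal failure: 0.195 × 0.19 × 0.28 = 0.010374
The unnormalized weights sum to 0.43687.
P(sensor drift | evidence) = 0.28498 / 0.43687 ≈ 0.652.

0.652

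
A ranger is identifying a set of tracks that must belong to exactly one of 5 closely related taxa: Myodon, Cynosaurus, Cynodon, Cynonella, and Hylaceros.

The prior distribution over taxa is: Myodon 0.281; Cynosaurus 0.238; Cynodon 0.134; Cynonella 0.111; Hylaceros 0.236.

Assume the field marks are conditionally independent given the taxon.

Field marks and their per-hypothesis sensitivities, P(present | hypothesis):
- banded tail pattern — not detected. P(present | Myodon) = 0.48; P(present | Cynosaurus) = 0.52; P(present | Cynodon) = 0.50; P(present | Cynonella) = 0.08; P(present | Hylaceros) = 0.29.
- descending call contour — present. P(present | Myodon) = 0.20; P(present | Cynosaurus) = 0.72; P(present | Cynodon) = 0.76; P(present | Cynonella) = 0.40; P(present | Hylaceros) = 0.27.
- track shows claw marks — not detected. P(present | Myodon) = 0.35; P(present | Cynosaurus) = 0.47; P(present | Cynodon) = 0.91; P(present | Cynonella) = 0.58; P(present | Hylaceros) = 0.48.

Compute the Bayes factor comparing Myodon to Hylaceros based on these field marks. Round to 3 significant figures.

0.678

The Bayes factor is the ratio of the joint likelihoods of the field mark pattern under the two hypotheses (using 1 − P(present | H) for each absent field mark).
  Myodon: (1 − 0.48) × 0.20 × (1 − 0.35) = 0.0676
  Hylaceros: (1 − 0.29) × 0.27 × (1 − 0.48) = 0.099684
Bayes factor = 0.0676 / 0.099684 ≈ 0.678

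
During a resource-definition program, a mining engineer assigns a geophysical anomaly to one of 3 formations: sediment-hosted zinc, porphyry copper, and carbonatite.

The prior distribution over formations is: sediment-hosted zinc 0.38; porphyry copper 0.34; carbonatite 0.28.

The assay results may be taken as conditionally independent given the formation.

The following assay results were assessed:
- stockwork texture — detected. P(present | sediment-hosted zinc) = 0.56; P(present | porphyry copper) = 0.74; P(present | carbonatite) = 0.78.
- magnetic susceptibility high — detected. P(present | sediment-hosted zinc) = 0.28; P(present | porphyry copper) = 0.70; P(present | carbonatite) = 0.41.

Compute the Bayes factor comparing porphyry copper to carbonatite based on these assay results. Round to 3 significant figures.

1.62

Joint likelihood of the assay result pattern under each hypothesis:
  porphyry copper: 0.74 × 0.70 = 0.518
  carbonatite: 0.78 × 0.41 = 0.3198
Bayes factor = 0.518 / 0.3198 ≈ 1.62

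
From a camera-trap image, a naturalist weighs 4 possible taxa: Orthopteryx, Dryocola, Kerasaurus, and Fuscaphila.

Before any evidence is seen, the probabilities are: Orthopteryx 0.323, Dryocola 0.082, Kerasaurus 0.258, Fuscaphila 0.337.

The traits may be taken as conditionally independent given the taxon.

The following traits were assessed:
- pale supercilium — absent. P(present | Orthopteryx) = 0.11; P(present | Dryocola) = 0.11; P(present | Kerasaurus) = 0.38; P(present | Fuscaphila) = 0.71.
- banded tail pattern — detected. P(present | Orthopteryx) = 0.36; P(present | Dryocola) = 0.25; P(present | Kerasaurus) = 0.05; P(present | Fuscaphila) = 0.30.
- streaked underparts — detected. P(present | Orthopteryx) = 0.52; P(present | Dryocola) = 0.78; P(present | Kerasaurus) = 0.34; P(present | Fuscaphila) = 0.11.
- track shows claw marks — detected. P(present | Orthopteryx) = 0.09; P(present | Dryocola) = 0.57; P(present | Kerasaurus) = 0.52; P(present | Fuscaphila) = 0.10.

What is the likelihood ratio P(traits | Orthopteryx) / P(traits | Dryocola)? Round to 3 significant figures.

0.152

Take the product of per-trait likelihoods under each hypothesis (using 1 − P(present | H) for each absent trait), then divide.
  Orthopteryx: (1 − 0.11) × 0.36 × 0.52 × 0.09 = 0.014995
  Dryocola: (1 − 0.11) × 0.25 × 0.78 × 0.57 = 0.098923
Bayes factor = 0.014995 / 0.098923 ≈ 0.152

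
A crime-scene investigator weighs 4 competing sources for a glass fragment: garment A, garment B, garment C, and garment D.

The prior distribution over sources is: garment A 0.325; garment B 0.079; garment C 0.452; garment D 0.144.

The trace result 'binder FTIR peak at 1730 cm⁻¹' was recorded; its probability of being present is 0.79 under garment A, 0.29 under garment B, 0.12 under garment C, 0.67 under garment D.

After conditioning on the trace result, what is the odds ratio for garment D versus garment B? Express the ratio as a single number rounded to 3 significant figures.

Unnormalized posterior weight (prior times the trace result likelihood) for each of the two hypotheses:
  garment D: 0.144 × 0.67 = 0.09648
  garment B: 0.079 × 0.29 = 0.02291
Odds(garment D : garment B) = 0.09648 / 0.02291 ≈ 4.21.

4.21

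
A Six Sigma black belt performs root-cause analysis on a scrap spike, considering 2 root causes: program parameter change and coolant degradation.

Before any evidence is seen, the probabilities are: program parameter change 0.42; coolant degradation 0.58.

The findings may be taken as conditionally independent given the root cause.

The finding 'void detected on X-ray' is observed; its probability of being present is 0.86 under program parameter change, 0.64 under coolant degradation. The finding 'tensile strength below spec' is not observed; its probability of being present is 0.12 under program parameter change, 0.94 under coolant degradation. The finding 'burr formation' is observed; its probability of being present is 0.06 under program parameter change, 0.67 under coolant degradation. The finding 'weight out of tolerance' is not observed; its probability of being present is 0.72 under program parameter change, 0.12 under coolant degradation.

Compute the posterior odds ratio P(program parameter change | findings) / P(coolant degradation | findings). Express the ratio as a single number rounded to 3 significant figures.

Unnormalized posterior weight (prior times the finding likelihoods) for each of the two hypotheses (using 1 − P(present | H) for each absent finding):
  program parameter change: 0.42 × 0.86 × (1 − 0.12) × 0.06 × (1 − 0.72) = 0.00534
  coolant degradation: 0.58 × 0.64 × (1 − 0.94) × 0.67 × (1 − 0.12) = 0.013132
Posterior odds = 0.00534 / 0.013132 ≈ 0.407.

0.407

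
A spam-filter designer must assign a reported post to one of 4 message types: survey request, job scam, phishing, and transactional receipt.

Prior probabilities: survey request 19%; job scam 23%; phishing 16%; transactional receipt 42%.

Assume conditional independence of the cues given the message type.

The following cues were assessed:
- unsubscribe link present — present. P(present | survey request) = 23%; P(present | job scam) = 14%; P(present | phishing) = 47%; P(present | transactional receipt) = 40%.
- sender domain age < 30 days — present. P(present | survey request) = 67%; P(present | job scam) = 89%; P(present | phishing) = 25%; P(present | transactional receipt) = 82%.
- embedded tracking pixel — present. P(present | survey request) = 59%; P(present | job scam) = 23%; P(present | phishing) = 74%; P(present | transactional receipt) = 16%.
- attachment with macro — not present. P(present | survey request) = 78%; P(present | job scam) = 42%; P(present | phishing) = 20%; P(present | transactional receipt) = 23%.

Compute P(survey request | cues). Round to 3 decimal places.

0.106

By Bayes' rule with conditional independence, the unnormalized weight for each hypothesis is prior × ∏ likelihoods (using 1 − P(present | H) for each absent cue):
  survey request: 0.19 × 0.23 × 0.67 × 0.59 × (1 − 0.78) = 0.0038004
  job scam: 0.23 × 0.14 × 0.89 × 0.23 × (1 − 0.42) = 0.003823
  phishing: 0.16 × 0.47 × 0.25 × 0.74 × (1 − 0.20) = 0.01113
  transactional receipt: 0.42 × 0.40 × 0.82 × 0.16 × (1 − 0.23) = 0.016972
The unnormalized weights sum to 0.035725.
P(survey request | evidence) = 0.0038004 / 0.035725 ≈ 0.106.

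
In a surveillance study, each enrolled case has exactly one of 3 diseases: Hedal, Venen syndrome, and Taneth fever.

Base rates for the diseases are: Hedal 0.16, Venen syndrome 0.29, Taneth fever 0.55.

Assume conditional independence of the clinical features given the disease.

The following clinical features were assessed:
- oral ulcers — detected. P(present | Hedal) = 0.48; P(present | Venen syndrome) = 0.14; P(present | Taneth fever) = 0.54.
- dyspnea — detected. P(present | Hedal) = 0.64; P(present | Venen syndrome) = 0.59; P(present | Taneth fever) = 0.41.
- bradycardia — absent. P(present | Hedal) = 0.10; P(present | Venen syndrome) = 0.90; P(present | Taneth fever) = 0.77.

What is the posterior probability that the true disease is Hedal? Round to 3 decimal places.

Multiply each prior by the joint likelihood of the clinical feature pattern (using 1 − P(present | H) for each absent clinical feature):
  Hedal: 0.16 × 0.48 × 0.64 × (1 − 0.10) = 0.044237
  Venen syndrome: 0.29 × 0.14 × 0.59 × (1 − 0.90) = 0.0023954
  Taneth fever: 0.55 × 0.54 × 0.41 × (1 − 0.77) = 0.028007
Normalizing constant Z = 0.044237 + 0.0023954 + 0.028007 = 0.074639.
P(Hedal | evidence) = 0.044237 / 0.074639 ≈ 0.593.

0.593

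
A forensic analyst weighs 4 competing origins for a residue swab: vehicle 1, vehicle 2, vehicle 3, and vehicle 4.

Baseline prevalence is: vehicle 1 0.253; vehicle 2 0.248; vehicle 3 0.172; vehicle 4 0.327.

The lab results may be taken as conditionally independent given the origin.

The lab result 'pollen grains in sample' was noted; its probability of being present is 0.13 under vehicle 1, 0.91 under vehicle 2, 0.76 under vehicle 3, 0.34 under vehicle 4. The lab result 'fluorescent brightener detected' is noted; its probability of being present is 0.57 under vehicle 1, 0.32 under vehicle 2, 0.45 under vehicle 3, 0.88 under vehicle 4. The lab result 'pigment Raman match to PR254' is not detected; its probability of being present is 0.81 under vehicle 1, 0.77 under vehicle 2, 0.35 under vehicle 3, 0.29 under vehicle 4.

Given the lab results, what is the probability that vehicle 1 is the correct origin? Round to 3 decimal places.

Multiply each prior by the joint likelihood of the lab result pattern (using 1 − P(present | H) for each absent lab result):
  vehicle 1: 0.253 × 0.13 × 0.57 × (1 − 0.81) = 0.003562
  vehicle 2: 0.248 × 0.91 × 0.32 × (1 − 0.77) = 0.01661
  vehicle 3: 0.172 × 0.76 × 0.45 × (1 − 0.35) = 0.038236
  vehicle 4: 0.327 × 0.34 × 0.88 × (1 − 0.29) = 0.069465
Normalizing constant Z = 0.003562 + 0.01661 + 0.038236 + 0.069465 = 0.12787.
P(vehicle 1 | evidence) = 0.003562 / 0.12787 ≈ 0.028.

0.028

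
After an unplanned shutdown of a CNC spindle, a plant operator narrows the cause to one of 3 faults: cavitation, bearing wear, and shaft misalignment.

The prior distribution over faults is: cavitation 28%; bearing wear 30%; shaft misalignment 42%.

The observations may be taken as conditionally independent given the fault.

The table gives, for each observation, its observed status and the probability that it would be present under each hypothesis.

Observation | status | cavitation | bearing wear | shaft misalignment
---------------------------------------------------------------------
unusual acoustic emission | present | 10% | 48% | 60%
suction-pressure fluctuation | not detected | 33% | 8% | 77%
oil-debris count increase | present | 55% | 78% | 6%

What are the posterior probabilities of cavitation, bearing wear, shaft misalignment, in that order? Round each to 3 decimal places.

Multiply each prior by the joint likelihood of the evidence pattern (using 1 − P(present | H) for each absent observation):
  cavitation: 0.28 × 0.10 × (1 − 0.33) × 0.55 = 0.010318
  bearing wear: 0.30 × 0.48 × (1 − 0.08) × 0.78 = 0.10333
  shaft misalignment: 0.42 × 0.60 × (1 − 0.77) × 0.06 = 0.0034776
The unnormalized weights sum to 0.11713.
P(cavitation | evidence) = 0.010318 / 0.11713 ≈ 0.088
P(bearing wear | evidence) = 0.10333 / 0.11713 ≈ 0.882
P(shaft misalignment | evidence) = 0.0034776 / 0.11713 ≈ 0.030

0.088, 0.882, 0.030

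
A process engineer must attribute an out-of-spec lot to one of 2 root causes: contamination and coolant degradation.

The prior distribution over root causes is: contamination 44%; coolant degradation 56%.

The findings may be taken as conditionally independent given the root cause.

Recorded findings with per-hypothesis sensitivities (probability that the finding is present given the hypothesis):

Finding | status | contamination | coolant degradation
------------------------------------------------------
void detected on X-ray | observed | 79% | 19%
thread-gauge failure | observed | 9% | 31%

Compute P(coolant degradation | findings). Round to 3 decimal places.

0.513

Multiply each prior by the joint likelihood of the evidence pattern:
  contamination: 0.44 × 0.79 × 0.09 = 0.031284
  coolant degradation: 0.56 × 0.19 × 0.31 = 0.032984
Marginal likelihood of the evidence = 0.064268.
P(coolant degradation | evidence) = 0.032984 / 0.064268 ≈ 0.513.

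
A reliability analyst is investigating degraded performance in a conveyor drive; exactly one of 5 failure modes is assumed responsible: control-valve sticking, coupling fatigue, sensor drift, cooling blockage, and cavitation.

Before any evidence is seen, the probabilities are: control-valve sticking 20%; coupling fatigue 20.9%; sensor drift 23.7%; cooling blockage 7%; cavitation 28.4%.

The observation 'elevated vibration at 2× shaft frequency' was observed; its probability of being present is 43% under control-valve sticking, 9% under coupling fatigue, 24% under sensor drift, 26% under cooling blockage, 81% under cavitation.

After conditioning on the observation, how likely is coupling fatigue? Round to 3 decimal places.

0.046

For each hypothesis, the unnormalized posterior weight is prior × likelihood:
  control-valve sticking: 0.200 × 0.43 = 0.086
  coupling fatigue: 0.209 × 0.09 = 0.01881
  sensor drift: 0.237 × 0.24 = 0.05688
  cooling blockage: 0.070 × 0.26 = 0.0182
  cavitation: 0.284 × 0.81 = 0.23004
Marginal likelihood of the evidence = 0.40993.
P(coupling fatigue | evidence) = 0.01881 / 0.40993 ≈ 0.046.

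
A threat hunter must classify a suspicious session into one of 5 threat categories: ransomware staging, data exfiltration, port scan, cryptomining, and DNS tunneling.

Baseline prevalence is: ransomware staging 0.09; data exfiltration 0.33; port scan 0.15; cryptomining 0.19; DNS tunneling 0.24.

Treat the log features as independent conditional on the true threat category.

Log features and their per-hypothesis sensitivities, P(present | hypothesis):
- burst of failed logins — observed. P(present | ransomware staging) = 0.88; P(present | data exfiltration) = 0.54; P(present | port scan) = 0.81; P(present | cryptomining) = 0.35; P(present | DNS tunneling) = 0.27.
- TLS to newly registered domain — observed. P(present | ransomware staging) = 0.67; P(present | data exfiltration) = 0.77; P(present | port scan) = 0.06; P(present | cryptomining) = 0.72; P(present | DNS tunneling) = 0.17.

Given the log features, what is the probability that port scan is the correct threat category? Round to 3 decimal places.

Multiply each prior by the joint likelihood of the log feature pattern:
  ransomware staging: 0.09 × 0.88 × 0.67 = 0.053064
  data exfiltration: 0.33 × 0.54 × 0.77 = 0.13721
  port scan: 0.15 × 0.81 × 0.06 = 0.00729
  cryptomining: 0.19 × 0.35 × 0.72 = 0.04788
  DNS tunneling: 0.24 × 0.27 × 0.17 = 0.011016
Marginal likelihood of the evidence = 0.25646.
P(port scan | evidence) = 0.00729 / 0.25646 ≈ 0.028.

0.028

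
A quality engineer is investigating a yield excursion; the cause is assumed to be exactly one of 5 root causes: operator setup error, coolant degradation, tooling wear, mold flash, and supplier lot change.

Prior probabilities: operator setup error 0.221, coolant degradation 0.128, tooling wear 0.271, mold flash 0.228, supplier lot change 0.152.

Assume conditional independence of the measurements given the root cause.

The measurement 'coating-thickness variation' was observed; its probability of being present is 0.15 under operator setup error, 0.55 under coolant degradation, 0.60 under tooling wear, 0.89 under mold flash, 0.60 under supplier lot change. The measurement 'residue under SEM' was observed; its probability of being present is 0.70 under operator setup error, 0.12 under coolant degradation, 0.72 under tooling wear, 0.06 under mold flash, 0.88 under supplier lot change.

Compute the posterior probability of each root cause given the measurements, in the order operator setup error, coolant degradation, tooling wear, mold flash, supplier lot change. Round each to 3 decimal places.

By Bayes' rule with conditional independence, the unnormalized weight for each hypothesis is prior × ∏ likelihoods:
  operator setup error: 0.221 × 0.15 × 0.70 = 0.023205
  coolant degradation: 0.128 × 0.55 × 0.12 = 0.008448
  tooling wear: 0.271 × 0.60 × 0.72 = 0.11707
  mold flash: 0.228 × 0.89 × 0.06 = 0.012175
  supplier lot change: 0.152 × 0.60 × 0.88 = 0.080256
The unnormalized weights sum to 0.24116.
P(operator setup error | evidence) = 0.023205 / 0.24116 ≈ 0.096
P(coolant degradation | evidence) = 0.008448 / 0.24116 ≈ 0.035
P(tooling wear | evidence) = 0.11707 / 0.24116 ≈ 0.485
P(mold flash | evidence) = 0.012175 / 0.24116 ≈ 0.050
P(supplier lot change | evidence) = 0.080256 / 0.24116 ≈ 0.333

0.096, 0.035, 0.485, 0.050, 0.333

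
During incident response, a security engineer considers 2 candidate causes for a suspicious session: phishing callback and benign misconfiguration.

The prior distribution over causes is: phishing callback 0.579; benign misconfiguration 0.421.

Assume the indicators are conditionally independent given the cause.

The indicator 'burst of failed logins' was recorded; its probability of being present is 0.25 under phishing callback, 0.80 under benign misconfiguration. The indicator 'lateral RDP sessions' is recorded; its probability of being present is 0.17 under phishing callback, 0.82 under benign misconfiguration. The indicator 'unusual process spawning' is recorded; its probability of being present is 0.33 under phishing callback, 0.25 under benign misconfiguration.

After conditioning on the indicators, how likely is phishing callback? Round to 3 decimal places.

By Bayes' rule with conditional independence, the unnormalized weight for each hypothesis is prior × ∏ likelihoods:
  phishing callback: 0.579 × 0.25 × 0.17 × 0.33 = 0.0081205
  benign misconfiguration: 0.421 × 0.80 × 0.82 × 0.25 = 0.069044
The unnormalized weights sum to 0.077164.
P(phishing callback | evidence) = 0.0081205 / 0.077164 ≈ 0.105.

0.105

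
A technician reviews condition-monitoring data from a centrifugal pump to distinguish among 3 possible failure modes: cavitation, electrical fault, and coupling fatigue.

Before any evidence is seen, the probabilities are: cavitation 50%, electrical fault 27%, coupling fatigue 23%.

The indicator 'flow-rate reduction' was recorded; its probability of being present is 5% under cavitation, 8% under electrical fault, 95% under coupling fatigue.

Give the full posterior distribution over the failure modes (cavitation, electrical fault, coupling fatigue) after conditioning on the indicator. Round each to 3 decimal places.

0.094, 0.081, 0.824

Multiply each prior by the likelihood of the indicator:
  cavitation: 0.50 × 0.05 = 0.025
  electrical fault: 0.27 × 0.08 = 0.0216
  coupling fatigue: 0.23 × 0.95 = 0.2185
Normalizing constant Z = 0.025 + 0.0216 + 0.2185 = 0.2651.
P(cavitation | evidence) = 0.025 / 0.2651 ≈ 0.094
P(electrical fault | evidence) = 0.0216 / 0.2651 ≈ 0.081
P(coupling fatigue | evidence) = 0.2185 / 0.2651 ≈ 0.824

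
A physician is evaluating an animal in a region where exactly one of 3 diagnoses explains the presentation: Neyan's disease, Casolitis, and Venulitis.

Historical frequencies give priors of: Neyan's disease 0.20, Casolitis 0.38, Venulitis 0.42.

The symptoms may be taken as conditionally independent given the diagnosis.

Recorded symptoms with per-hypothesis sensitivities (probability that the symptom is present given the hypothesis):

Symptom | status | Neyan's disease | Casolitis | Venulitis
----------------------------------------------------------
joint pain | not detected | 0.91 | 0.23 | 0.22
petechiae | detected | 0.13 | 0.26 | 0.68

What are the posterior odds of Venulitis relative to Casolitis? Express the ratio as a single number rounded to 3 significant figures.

2.93

Posterior odds equal prior odds times the likelihood ratio; only the two competing hypotheses matter (using 1 − P(present | H) for each absent symptom).
  Venulitis: 0.42 × (1 − 0.22) × 0.68 = 0.22277
  Casolitis: 0.38 × (1 − 0.23) × 0.26 = 0.076076
Odds(Venulitis : Casolitis) = 0.22277 / 0.076076 ≈ 2.93.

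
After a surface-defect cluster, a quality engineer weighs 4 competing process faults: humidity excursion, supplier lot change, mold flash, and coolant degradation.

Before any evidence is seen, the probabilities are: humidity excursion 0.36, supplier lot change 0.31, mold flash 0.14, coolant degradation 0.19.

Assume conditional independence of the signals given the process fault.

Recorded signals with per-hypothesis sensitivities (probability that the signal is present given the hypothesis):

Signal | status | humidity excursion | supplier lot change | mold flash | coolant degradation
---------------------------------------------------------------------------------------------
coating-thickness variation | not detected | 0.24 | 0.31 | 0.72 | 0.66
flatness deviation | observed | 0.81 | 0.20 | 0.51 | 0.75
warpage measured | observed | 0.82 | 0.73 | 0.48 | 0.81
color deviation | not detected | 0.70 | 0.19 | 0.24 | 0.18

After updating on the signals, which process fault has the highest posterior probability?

humidity excursion

By Bayes' rule with conditional independence, the unnormalized weight for each hypothesis is prior × ∏ likelihoods (using 1 − P(present | H) for each absent signal):
  humidity excursion: 0.36 × (1 − 0.24) × 0.81 × 0.82 × (1 − 0.70) = 0.054518
  supplier lot change: 0.31 × (1 − 0.31) × 0.20 × 0.73 × (1 − 0.19) = 0.025296
  mold flash: 0.14 × (1 − 0.72) × 0.51 × 0.48 × (1 − 0.24) = 0.0072931
  coolant degradation: 0.19 × (1 − 0.66) × 0.75 × 0.81 × (1 − 0.18) = 0.03218
Marginal likelihood of the evidence = 0.11929.
P(humidity excursion | evidence) ≈ 0.054518 / 0.11929 ≈ 0.457
P(supplier lot change | evidence) ≈ 0.025296 / 0.11929 ≈ 0.212
P(mold flash | evidence) ≈ 0.0072931 / 0.11929 ≈ 0.061
P(coolant degradation | evidence) ≈ 0.03218 / 0.11929 ≈ 0.270
The largest is 0.457, so humidity excursion is most probable.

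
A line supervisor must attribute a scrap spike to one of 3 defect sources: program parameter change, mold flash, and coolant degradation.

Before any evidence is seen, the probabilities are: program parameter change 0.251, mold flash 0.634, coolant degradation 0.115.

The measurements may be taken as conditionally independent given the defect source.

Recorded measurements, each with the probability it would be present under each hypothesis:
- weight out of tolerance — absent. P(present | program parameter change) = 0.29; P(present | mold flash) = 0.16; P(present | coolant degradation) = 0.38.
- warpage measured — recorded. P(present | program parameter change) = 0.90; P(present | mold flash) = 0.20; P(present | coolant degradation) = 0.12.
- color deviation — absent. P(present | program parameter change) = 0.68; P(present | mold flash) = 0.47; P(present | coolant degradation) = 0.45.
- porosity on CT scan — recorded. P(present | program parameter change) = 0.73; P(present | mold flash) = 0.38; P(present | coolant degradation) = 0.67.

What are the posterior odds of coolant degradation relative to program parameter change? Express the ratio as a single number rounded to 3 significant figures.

0.0842

Posterior odds equal prior odds times the likelihood ratio; only the two competing hypotheses matter (using 1 − P(present | H) for each absent measurement).
  coolant degradation: 0.115 × (1 − 0.38) × 0.12 × (1 − 0.45) × 0.67 = 0.0031529
  program parameter change: 0.251 × (1 − 0.29) × 0.90 × (1 − 0.68) × 0.73 = 0.037467
Posterior odds = 0.0031529 / 0.037467 ≈ 0.0842.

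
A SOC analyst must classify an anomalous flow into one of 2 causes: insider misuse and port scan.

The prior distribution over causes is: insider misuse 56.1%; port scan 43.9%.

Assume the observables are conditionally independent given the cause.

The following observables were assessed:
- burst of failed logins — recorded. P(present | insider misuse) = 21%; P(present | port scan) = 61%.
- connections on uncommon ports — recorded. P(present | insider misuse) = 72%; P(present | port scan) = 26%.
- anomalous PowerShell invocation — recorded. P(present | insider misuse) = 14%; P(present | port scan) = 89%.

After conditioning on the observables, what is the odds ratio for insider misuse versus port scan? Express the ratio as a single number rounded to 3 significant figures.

0.192

Posterior odds equal prior odds times the likelihood ratio; only the two competing hypotheses matter.
  insider misuse: 0.561 × 0.21 × 0.72 × 0.14 = 0.011875
  port scan: 0.439 × 0.61 × 0.26 × 0.89 = 0.061967
Odds(insider misuse : port scan) = 0.011875 / 0.061967 ≈ 0.192.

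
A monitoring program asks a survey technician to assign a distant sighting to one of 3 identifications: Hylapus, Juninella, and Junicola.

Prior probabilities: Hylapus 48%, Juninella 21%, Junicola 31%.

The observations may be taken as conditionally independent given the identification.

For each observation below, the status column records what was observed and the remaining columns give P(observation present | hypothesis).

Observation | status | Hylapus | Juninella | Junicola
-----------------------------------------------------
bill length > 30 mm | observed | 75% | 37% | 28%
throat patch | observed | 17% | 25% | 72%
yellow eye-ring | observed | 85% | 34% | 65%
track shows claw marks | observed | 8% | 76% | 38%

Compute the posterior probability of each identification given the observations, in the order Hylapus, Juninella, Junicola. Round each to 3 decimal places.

By Bayes' rule with conditional independence, the unnormalized weight for each hypothesis is prior × ∏ likelihoods:
  Hylapus: 0.48 × 0.75 × 0.17 × 0.85 × 0.08 = 0.0041616
  Juninella: 0.21 × 0.37 × 0.25 × 0.34 × 0.76 = 0.0050194
  Junicola: 0.31 × 0.28 × 0.72 × 0.65 × 0.38 = 0.015437
Marginal likelihood of the evidence = 0.024618.
P(Hylapus | evidence) = 0.0041616 / 0.024618 ≈ 0.169
P(Juninella | evidence) = 0.0050194 / 0.024618 ≈ 0.204
P(Junicola | evidence) = 0.015437 / 0.024618 ≈ 0.627

0.169, 0.204, 0.627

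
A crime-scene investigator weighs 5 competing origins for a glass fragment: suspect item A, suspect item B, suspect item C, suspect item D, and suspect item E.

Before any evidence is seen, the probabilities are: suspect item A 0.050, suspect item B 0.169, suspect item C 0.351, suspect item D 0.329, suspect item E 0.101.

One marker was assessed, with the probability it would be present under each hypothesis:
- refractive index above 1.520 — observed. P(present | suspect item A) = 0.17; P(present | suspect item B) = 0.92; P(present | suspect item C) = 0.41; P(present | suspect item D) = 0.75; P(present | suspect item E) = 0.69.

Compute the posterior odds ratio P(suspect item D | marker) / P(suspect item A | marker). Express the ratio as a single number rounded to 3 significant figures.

Unnormalized posterior weight (prior times the marker likelihood) for each of the two hypotheses:
  suspect item D: 0.329 × 0.75 = 0.24675
  suspect item A: 0.050 × 0.17 = 0.0085
Odds(suspect item D : suspect item A) = 0.24675 / 0.0085 ≈ 29.0.

29.0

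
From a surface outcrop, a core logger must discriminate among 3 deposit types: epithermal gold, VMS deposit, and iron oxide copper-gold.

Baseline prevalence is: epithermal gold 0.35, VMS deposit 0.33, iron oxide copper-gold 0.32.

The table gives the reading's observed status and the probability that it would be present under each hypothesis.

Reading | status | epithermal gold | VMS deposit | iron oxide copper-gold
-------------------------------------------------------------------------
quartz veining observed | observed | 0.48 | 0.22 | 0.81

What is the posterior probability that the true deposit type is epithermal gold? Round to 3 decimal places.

By Bayes' rule, the unnormalized weight for each hypothesis is prior × likelihood:
  epithermal gold: 0.35 × 0.48 = 0.168
  VMS deposit: 0.33 × 0.22 = 0.0726
  iron oxide copper-gold: 0.32 × 0.81 = 0.2592
Marginal likelihood of the evidence = 0.4998.
P(epithermal gold | evidence) = 0.168 / 0.4998 ≈ 0.336.

0.336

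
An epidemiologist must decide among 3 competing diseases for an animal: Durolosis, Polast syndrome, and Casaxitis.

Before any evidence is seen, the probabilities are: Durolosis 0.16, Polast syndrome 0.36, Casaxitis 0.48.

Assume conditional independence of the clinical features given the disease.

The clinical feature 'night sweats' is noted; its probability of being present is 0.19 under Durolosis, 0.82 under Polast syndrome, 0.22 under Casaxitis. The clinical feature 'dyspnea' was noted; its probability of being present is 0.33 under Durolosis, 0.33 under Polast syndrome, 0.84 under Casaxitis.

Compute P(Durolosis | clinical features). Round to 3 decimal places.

Multiply each prior by the joint likelihood of the clinical feature pattern:
  Durolosis: 0.16 × 0.19 × 0.33 = 0.010032
  Polast syndrome: 0.36 × 0.82 × 0.33 = 0.097416
  Casaxitis: 0.48 × 0.22 × 0.84 = 0.088704
The unnormalized weights sum to 0.19615.
P(Durolosis | evidence) = 0.010032 / 0.19615 ≈ 0.051.

0.051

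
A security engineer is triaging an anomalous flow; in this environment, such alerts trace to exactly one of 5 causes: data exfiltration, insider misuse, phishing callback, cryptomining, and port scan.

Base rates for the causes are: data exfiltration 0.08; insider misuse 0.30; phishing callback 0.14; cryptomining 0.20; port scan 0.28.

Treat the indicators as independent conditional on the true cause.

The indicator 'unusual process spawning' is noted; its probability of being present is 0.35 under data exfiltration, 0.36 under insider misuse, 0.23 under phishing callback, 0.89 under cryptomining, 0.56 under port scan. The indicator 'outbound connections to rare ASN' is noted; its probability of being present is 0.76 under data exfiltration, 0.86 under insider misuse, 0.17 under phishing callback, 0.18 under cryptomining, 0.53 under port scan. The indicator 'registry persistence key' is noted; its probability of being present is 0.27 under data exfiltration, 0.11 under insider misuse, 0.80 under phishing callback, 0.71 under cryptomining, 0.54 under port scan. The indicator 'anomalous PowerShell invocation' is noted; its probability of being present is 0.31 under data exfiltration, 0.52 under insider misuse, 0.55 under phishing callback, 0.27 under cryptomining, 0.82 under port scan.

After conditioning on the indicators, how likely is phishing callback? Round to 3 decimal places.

Multiply each prior by the joint likelihood of the indicator pattern:
  data exfiltration: 0.08 × 0.35 × 0.76 × 0.27 × 0.31 = 0.0017811
  insider misuse: 0.30 × 0.36 × 0.86 × 0.11 × 0.52 = 0.0053127
  phishing callback: 0.14 × 0.23 × 0.17 × 0.80 × 0.55 = 0.0024086
  cryptomining: 0.20 × 0.89 × 0.18 × 0.71 × 0.27 = 0.0061421
  port scan: 0.28 × 0.56 × 0.53 × 0.54 × 0.82 = 0.036798
Normalizing constant Z = 0.0017811 + 0.0053127 + 0.0024086 + 0.0061421 + 0.036798 = 0.052443.
P(phishing callback | evidence) = 0.0024086 / 0.052443 ≈ 0.046.

0.046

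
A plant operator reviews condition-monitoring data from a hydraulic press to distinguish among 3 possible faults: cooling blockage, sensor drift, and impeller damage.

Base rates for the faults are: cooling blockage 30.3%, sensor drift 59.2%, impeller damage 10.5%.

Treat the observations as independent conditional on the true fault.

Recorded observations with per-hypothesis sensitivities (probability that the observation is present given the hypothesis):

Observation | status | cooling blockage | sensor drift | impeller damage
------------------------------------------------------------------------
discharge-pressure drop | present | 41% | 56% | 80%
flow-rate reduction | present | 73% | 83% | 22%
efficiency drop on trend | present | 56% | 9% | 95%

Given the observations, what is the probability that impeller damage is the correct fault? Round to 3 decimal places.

For each hypothesis, the unnormalized posterior weight is prior × product of the observation likelihoods:
  cooling blockage: 0.303 × 0.41 × 0.73 × 0.56 = 0.050785
  sensor drift: 0.592 × 0.56 × 0.83 × 0.09 = 0.024765
  impeller damage: 0.105 × 0.80 × 0.22 × 0.95 = 0.017556
Normalizing constant Z = 0.050785 + 0.024765 + 0.017556 = 0.093106.
P(impeller damage | evidence) = 0.017556 / 0.093106 ≈ 0.189.

0.189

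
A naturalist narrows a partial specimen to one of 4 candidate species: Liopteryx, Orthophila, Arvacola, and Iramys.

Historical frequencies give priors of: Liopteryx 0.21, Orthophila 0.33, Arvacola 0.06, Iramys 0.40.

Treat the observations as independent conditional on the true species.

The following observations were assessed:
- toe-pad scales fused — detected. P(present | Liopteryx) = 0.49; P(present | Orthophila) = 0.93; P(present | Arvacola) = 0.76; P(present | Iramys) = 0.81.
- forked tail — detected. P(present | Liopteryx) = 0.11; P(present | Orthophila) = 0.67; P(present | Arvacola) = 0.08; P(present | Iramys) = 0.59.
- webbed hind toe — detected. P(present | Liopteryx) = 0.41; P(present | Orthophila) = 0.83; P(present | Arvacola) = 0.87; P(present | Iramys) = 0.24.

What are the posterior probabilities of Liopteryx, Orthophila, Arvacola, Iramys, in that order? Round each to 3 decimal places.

0.021, 0.761, 0.014, 0.204

By Bayes' rule with conditional independence, the unnormalized weight for each hypothesis is prior × ∏ likelihoods:
  Liopteryx: 0.21 × 0.49 × 0.11 × 0.41 = 0.0046408
  Orthophila: 0.33 × 0.93 × 0.67 × 0.83 = 0.17067
  Arvacola: 0.06 × 0.76 × 0.08 × 0.87 = 0.0031738
  Iramys: 0.40 × 0.81 × 0.59 × 0.24 = 0.045878
Normalizing constant Z = 0.0046408 + 0.17067 + 0.0031738 + 0.045878 = 0.22436.
P(Liopteryx | evidence) = 0.0046408 / 0.22436 ≈ 0.021
P(Orthophila | evidence) = 0.17067 / 0.22436 ≈ 0.761
P(Arvacola | evidence) = 0.0031738 / 0.22436 ≈ 0.014
P(Iramys | evidence) = 0.045878 / 0.22436 ≈ 0.204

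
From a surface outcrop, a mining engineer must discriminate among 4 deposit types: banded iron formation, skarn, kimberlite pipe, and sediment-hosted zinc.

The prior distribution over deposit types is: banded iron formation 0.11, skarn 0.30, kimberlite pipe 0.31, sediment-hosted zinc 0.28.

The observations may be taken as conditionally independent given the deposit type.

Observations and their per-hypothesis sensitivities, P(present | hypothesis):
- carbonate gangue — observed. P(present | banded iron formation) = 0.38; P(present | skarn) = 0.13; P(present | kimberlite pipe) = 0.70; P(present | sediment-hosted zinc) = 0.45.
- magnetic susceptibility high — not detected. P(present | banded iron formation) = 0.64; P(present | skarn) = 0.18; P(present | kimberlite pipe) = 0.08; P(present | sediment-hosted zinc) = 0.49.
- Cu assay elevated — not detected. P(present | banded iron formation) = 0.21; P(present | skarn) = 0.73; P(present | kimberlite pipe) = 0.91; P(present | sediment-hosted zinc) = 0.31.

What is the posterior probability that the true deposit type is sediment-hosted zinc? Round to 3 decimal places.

For each hypothesis, the unnormalized posterior weight is prior × product of the observation likelihoods (using 1 − P(present | H) for each absent observation):
  banded iron formation: 0.11 × 0.38 × (1 − 0.64) × (1 − 0.21) = 0.011888
  skarn: 0.30 × 0.13 × (1 − 0.18) × (1 − 0.73) = 0.0086346
  kimberlite pipe: 0.31 × 0.70 × (1 − 0.08) × (1 − 0.91) = 0.017968
  sediment-hosted zinc: 0.28 × 0.45 × (1 − 0.49) × (1 − 0.31) = 0.044339
Normalizing constant Z = 0.011888 + 0.0086346 + 0.017968 + 0.044339 = 0.08283.
P(sediment-hosted zinc | evidence) = 0.044339 / 0.08283 ≈ 0.535.

0.535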